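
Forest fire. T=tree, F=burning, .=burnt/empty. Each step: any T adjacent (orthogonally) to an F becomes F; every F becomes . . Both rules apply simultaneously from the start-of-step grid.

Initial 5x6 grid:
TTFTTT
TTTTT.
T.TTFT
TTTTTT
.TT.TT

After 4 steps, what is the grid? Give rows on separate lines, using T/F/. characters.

Step 1: 7 trees catch fire, 2 burn out
  TF.FTT
  TTFTF.
  T.TF.F
  TTTTFT
  .TT.TT
Step 2: 8 trees catch fire, 7 burn out
  F...FT
  TF.F..
  T.F...
  TTTF.F
  .TT.FT
Step 3: 4 trees catch fire, 8 burn out
  .....F
  F.....
  T.....
  TTF...
  .TT..F
Step 4: 3 trees catch fire, 4 burn out
  ......
  ......
  F.....
  TF....
  .TF...

......
......
F.....
TF....
.TF...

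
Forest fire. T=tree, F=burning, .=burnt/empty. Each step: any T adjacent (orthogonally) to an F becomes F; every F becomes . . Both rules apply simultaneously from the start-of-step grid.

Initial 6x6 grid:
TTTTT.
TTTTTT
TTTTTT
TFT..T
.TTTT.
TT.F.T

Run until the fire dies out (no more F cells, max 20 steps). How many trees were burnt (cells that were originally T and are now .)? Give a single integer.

Step 1: +5 fires, +2 burnt (F count now 5)
Step 2: +6 fires, +5 burnt (F count now 6)
Step 3: +5 fires, +6 burnt (F count now 5)
Step 4: +4 fires, +5 burnt (F count now 4)
Step 5: +3 fires, +4 burnt (F count now 3)
Step 6: +3 fires, +3 burnt (F count now 3)
Step 7: +0 fires, +3 burnt (F count now 0)
Fire out after step 7
Initially T: 27, now '.': 35
Total burnt (originally-T cells now '.'): 26

Answer: 26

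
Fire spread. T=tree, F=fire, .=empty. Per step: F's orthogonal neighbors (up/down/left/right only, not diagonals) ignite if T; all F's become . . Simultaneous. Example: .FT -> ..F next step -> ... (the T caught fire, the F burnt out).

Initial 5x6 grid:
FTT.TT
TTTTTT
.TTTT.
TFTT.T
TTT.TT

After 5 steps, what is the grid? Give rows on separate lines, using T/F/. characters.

Step 1: 6 trees catch fire, 2 burn out
  .FT.TT
  FTTTTT
  .FTTT.
  F.FT.T
  TFT.TT
Step 2: 6 trees catch fire, 6 burn out
  ..F.TT
  .FTTTT
  ..FTT.
  ...F.T
  F.F.TT
Step 3: 2 trees catch fire, 6 burn out
  ....TT
  ..FTTT
  ...FT.
  .....T
  ....TT
Step 4: 2 trees catch fire, 2 burn out
  ....TT
  ...FTT
  ....F.
  .....T
  ....TT
Step 5: 1 trees catch fire, 2 burn out
  ....TT
  ....FT
  ......
  .....T
  ....TT

....TT
....FT
......
.....T
....TT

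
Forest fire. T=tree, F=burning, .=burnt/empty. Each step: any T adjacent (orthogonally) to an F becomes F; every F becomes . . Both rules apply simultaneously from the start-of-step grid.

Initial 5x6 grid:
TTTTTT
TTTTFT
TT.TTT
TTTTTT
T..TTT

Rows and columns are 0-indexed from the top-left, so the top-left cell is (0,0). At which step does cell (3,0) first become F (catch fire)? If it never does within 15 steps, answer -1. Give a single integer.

Step 1: cell (3,0)='T' (+4 fires, +1 burnt)
Step 2: cell (3,0)='T' (+6 fires, +4 burnt)
Step 3: cell (3,0)='T' (+5 fires, +6 burnt)
Step 4: cell (3,0)='T' (+6 fires, +5 burnt)
Step 5: cell (3,0)='T' (+3 fires, +6 burnt)
Step 6: cell (3,0)='F' (+1 fires, +3 burnt)
  -> target ignites at step 6
Step 7: cell (3,0)='.' (+1 fires, +1 burnt)
Step 8: cell (3,0)='.' (+0 fires, +1 burnt)
  fire out at step 8

6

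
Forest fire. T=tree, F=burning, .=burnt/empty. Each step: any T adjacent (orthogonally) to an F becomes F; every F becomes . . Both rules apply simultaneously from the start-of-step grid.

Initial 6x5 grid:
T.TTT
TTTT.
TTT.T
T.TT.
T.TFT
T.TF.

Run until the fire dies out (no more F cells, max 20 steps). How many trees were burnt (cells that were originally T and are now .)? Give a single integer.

Step 1: +4 fires, +2 burnt (F count now 4)
Step 2: +1 fires, +4 burnt (F count now 1)
Step 3: +1 fires, +1 burnt (F count now 1)
Step 4: +2 fires, +1 burnt (F count now 2)
Step 5: +4 fires, +2 burnt (F count now 4)
Step 6: +3 fires, +4 burnt (F count now 3)
Step 7: +3 fires, +3 burnt (F count now 3)
Step 8: +1 fires, +3 burnt (F count now 1)
Step 9: +0 fires, +1 burnt (F count now 0)
Fire out after step 9
Initially T: 20, now '.': 29
Total burnt (originally-T cells now '.'): 19

Answer: 19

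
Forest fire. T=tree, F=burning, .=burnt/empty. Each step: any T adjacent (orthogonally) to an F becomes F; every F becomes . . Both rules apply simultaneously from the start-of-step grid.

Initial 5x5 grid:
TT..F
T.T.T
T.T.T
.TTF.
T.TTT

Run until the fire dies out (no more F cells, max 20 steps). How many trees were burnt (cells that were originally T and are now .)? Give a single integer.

Step 1: +3 fires, +2 burnt (F count now 3)
Step 2: +5 fires, +3 burnt (F count now 5)
Step 3: +1 fires, +5 burnt (F count now 1)
Step 4: +0 fires, +1 burnt (F count now 0)
Fire out after step 4
Initially T: 14, now '.': 20
Total burnt (originally-T cells now '.'): 9

Answer: 9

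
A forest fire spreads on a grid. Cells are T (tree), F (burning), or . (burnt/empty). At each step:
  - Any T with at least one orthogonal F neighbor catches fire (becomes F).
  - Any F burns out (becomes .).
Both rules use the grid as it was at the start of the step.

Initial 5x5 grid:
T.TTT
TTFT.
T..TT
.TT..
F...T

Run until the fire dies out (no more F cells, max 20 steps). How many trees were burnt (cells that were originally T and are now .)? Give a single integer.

Answer: 10

Derivation:
Step 1: +3 fires, +2 burnt (F count now 3)
Step 2: +3 fires, +3 burnt (F count now 3)
Step 3: +4 fires, +3 burnt (F count now 4)
Step 4: +0 fires, +4 burnt (F count now 0)
Fire out after step 4
Initially T: 13, now '.': 22
Total burnt (originally-T cells now '.'): 10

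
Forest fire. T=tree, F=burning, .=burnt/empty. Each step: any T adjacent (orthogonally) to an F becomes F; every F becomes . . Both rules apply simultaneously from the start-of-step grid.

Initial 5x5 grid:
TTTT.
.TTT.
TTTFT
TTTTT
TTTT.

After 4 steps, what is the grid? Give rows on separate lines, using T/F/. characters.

Step 1: 4 trees catch fire, 1 burn out
  TTTT.
  .TTF.
  TTF.F
  TTTFT
  TTTT.
Step 2: 6 trees catch fire, 4 burn out
  TTTF.
  .TF..
  TF...
  TTF.F
  TTTF.
Step 3: 5 trees catch fire, 6 burn out
  TTF..
  .F...
  F....
  TF...
  TTF..
Step 4: 3 trees catch fire, 5 burn out
  TF...
  .....
  .....
  F....
  TF...

TF...
.....
.....
F....
TF...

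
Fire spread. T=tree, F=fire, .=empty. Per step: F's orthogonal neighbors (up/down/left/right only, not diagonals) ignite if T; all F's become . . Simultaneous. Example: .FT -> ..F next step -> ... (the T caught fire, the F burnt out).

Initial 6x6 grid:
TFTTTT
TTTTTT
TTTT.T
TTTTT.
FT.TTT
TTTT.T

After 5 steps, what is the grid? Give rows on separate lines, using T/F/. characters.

Step 1: 6 trees catch fire, 2 burn out
  F.FTTT
  TFTTTT
  TTTT.T
  FTTTT.
  .F.TTT
  FTTT.T
Step 2: 7 trees catch fire, 6 burn out
  ...FTT
  F.FTTT
  FFTT.T
  .FTTT.
  ...TTT
  .FTT.T
Step 3: 5 trees catch fire, 7 burn out
  ....FT
  ...FTT
  ..FT.T
  ..FTT.
  ...TTT
  ..FT.T
Step 4: 5 trees catch fire, 5 burn out
  .....F
  ....FT
  ...F.T
  ...FT.
  ...TTT
  ...F.T
Step 5: 3 trees catch fire, 5 burn out
  ......
  .....F
  .....T
  ....F.
  ...FTT
  .....T

......
.....F
.....T
....F.
...FTT
.....T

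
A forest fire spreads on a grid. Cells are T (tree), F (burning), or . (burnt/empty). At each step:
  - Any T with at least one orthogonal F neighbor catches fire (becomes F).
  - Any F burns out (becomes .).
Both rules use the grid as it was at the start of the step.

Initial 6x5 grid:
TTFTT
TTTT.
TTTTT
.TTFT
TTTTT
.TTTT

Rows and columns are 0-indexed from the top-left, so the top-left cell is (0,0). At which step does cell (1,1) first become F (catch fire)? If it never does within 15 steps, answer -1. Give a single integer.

Step 1: cell (1,1)='T' (+7 fires, +2 burnt)
Step 2: cell (1,1)='F' (+10 fires, +7 burnt)
  -> target ignites at step 2
Step 3: cell (1,1)='.' (+5 fires, +10 burnt)
Step 4: cell (1,1)='.' (+3 fires, +5 burnt)
Step 5: cell (1,1)='.' (+0 fires, +3 burnt)
  fire out at step 5

2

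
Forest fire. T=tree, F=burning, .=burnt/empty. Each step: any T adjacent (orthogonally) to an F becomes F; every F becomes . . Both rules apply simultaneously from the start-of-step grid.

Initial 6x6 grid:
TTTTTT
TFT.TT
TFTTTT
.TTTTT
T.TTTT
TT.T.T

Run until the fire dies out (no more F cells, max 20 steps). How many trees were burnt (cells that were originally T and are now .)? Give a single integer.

Answer: 26

Derivation:
Step 1: +6 fires, +2 burnt (F count now 6)
Step 2: +4 fires, +6 burnt (F count now 4)
Step 3: +4 fires, +4 burnt (F count now 4)
Step 4: +5 fires, +4 burnt (F count now 5)
Step 5: +5 fires, +5 burnt (F count now 5)
Step 6: +1 fires, +5 burnt (F count now 1)
Step 7: +1 fires, +1 burnt (F count now 1)
Step 8: +0 fires, +1 burnt (F count now 0)
Fire out after step 8
Initially T: 29, now '.': 33
Total burnt (originally-T cells now '.'): 26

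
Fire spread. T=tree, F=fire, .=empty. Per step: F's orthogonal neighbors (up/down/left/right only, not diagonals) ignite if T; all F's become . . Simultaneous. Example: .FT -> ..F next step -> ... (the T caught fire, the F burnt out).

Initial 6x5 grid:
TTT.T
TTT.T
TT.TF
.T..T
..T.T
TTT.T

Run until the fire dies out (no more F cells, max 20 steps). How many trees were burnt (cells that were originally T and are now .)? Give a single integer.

Answer: 6

Derivation:
Step 1: +3 fires, +1 burnt (F count now 3)
Step 2: +2 fires, +3 burnt (F count now 2)
Step 3: +1 fires, +2 burnt (F count now 1)
Step 4: +0 fires, +1 burnt (F count now 0)
Fire out after step 4
Initially T: 19, now '.': 17
Total burnt (originally-T cells now '.'): 6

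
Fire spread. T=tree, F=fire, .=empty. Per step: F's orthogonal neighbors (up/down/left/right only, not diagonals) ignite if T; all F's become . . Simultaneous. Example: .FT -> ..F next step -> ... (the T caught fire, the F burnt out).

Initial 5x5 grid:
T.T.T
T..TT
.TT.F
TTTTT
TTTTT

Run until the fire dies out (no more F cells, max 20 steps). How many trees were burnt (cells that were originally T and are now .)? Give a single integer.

Answer: 15

Derivation:
Step 1: +2 fires, +1 burnt (F count now 2)
Step 2: +4 fires, +2 burnt (F count now 4)
Step 3: +2 fires, +4 burnt (F count now 2)
Step 4: +3 fires, +2 burnt (F count now 3)
Step 5: +3 fires, +3 burnt (F count now 3)
Step 6: +1 fires, +3 burnt (F count now 1)
Step 7: +0 fires, +1 burnt (F count now 0)
Fire out after step 7
Initially T: 18, now '.': 22
Total burnt (originally-T cells now '.'): 15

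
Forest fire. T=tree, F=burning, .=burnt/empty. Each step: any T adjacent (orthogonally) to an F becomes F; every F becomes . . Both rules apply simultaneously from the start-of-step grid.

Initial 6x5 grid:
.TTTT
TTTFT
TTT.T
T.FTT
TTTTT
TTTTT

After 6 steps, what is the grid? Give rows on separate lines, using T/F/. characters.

Step 1: 6 trees catch fire, 2 burn out
  .TTFT
  TTF.F
  TTF.T
  T..FT
  TTFTT
  TTTTT
Step 2: 9 trees catch fire, 6 burn out
  .TF.F
  TF...
  TF..F
  T...F
  TF.FT
  TTFTT
Step 3: 7 trees catch fire, 9 burn out
  .F...
  F....
  F....
  T....
  F...F
  TF.FT
Step 4: 3 trees catch fire, 7 burn out
  .....
  .....
  .....
  F....
  .....
  F...F
Step 5: 0 trees catch fire, 3 burn out
  .....
  .....
  .....
  .....
  .....
  .....
Step 6: 0 trees catch fire, 0 burn out
  .....
  .....
  .....
  .....
  .....
  .....

.....
.....
.....
.....
.....
.....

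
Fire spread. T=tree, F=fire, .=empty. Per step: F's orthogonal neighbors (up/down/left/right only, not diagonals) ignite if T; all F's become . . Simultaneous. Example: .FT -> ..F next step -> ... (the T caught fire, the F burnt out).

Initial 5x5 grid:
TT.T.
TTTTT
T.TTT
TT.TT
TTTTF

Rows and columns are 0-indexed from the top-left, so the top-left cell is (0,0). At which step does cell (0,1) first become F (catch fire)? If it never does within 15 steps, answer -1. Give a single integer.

Step 1: cell (0,1)='T' (+2 fires, +1 burnt)
Step 2: cell (0,1)='T' (+3 fires, +2 burnt)
Step 3: cell (0,1)='T' (+3 fires, +3 burnt)
Step 4: cell (0,1)='T' (+4 fires, +3 burnt)
Step 5: cell (0,1)='T' (+3 fires, +4 burnt)
Step 6: cell (0,1)='T' (+2 fires, +3 burnt)
Step 7: cell (0,1)='F' (+2 fires, +2 burnt)
  -> target ignites at step 7
Step 8: cell (0,1)='.' (+1 fires, +2 burnt)
Step 9: cell (0,1)='.' (+0 fires, +1 burnt)
  fire out at step 9

7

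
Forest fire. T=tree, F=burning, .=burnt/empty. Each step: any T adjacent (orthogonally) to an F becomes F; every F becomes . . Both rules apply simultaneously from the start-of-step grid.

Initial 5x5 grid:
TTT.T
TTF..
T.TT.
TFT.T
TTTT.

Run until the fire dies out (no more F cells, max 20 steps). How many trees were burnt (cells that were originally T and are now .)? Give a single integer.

Answer: 14

Derivation:
Step 1: +6 fires, +2 burnt (F count now 6)
Step 2: +6 fires, +6 burnt (F count now 6)
Step 3: +2 fires, +6 burnt (F count now 2)
Step 4: +0 fires, +2 burnt (F count now 0)
Fire out after step 4
Initially T: 16, now '.': 23
Total burnt (originally-T cells now '.'): 14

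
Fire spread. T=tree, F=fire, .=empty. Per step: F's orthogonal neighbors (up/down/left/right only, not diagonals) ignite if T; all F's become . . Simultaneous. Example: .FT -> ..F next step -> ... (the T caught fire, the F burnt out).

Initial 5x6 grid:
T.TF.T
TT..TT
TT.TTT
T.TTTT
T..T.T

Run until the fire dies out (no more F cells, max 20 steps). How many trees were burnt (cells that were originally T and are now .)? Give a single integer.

Step 1: +1 fires, +1 burnt (F count now 1)
Step 2: +0 fires, +1 burnt (F count now 0)
Fire out after step 2
Initially T: 20, now '.': 11
Total burnt (originally-T cells now '.'): 1

Answer: 1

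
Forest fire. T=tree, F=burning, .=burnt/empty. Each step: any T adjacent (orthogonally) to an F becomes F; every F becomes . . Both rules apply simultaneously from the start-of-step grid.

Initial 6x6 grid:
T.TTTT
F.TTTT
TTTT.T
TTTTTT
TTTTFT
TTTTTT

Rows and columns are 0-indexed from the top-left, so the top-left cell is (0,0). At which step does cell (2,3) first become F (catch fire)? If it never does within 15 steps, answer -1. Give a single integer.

Step 1: cell (2,3)='T' (+6 fires, +2 burnt)
Step 2: cell (2,3)='T' (+7 fires, +6 burnt)
Step 3: cell (2,3)='F' (+8 fires, +7 burnt)
  -> target ignites at step 3
Step 4: cell (2,3)='.' (+5 fires, +8 burnt)
Step 5: cell (2,3)='.' (+4 fires, +5 burnt)
Step 6: cell (2,3)='.' (+1 fires, +4 burnt)
Step 7: cell (2,3)='.' (+0 fires, +1 burnt)
  fire out at step 7

3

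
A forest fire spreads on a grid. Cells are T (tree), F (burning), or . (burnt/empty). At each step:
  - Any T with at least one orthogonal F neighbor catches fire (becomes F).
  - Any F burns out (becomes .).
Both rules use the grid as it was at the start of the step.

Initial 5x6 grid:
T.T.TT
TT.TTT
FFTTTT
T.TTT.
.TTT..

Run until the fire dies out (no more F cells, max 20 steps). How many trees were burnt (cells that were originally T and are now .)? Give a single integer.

Answer: 19

Derivation:
Step 1: +4 fires, +2 burnt (F count now 4)
Step 2: +3 fires, +4 burnt (F count now 3)
Step 3: +4 fires, +3 burnt (F count now 4)
Step 4: +5 fires, +4 burnt (F count now 5)
Step 5: +2 fires, +5 burnt (F count now 2)
Step 6: +1 fires, +2 burnt (F count now 1)
Step 7: +0 fires, +1 burnt (F count now 0)
Fire out after step 7
Initially T: 20, now '.': 29
Total burnt (originally-T cells now '.'): 19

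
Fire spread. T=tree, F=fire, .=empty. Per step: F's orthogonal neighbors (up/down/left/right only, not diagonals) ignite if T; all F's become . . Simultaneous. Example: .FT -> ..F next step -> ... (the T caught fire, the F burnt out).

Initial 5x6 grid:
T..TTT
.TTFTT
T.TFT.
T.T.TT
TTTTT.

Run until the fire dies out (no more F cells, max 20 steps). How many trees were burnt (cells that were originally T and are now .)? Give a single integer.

Step 1: +5 fires, +2 burnt (F count now 5)
Step 2: +5 fires, +5 burnt (F count now 5)
Step 3: +4 fires, +5 burnt (F count now 4)
Step 4: +2 fires, +4 burnt (F count now 2)
Step 5: +1 fires, +2 burnt (F count now 1)
Step 6: +1 fires, +1 burnt (F count now 1)
Step 7: +1 fires, +1 burnt (F count now 1)
Step 8: +0 fires, +1 burnt (F count now 0)
Fire out after step 8
Initially T: 20, now '.': 29
Total burnt (originally-T cells now '.'): 19

Answer: 19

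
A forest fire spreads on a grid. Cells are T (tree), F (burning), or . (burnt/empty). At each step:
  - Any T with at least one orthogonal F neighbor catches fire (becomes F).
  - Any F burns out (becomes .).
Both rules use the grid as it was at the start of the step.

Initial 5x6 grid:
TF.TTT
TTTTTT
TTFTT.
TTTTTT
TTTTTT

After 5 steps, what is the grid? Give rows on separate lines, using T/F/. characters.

Step 1: 6 trees catch fire, 2 burn out
  F..TTT
  TFFTTT
  TF.FT.
  TTFTTT
  TTTTTT
Step 2: 7 trees catch fire, 6 burn out
  ...TTT
  F..FTT
  F...F.
  TF.FTT
  TTFTTT
Step 3: 6 trees catch fire, 7 burn out
  ...FTT
  ....FT
  ......
  F...FT
  TF.FTT
Step 4: 5 trees catch fire, 6 burn out
  ....FT
  .....F
  ......
  .....F
  F...FT
Step 5: 2 trees catch fire, 5 burn out
  .....F
  ......
  ......
  ......
  .....F

.....F
......
......
......
.....F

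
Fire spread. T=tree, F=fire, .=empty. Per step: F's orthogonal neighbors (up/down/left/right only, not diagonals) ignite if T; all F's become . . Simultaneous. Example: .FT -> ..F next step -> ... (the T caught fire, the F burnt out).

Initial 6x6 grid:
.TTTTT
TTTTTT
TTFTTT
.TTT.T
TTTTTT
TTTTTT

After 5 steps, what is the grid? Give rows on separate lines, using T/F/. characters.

Step 1: 4 trees catch fire, 1 burn out
  .TTTTT
  TTFTTT
  TF.FTT
  .TFT.T
  TTTTTT
  TTTTTT
Step 2: 8 trees catch fire, 4 burn out
  .TFTTT
  TF.FTT
  F...FT
  .F.F.T
  TTFTTT
  TTTTTT
Step 3: 8 trees catch fire, 8 burn out
  .F.FTT
  F...FT
  .....F
  .....T
  TF.FTT
  TTFTTT
Step 4: 7 trees catch fire, 8 burn out
  ....FT
  .....F
  ......
  .....F
  F...FT
  TF.FTT
Step 5: 4 trees catch fire, 7 burn out
  .....F
  ......
  ......
  ......
  .....F
  F...FT

.....F
......
......
......
.....F
F...FT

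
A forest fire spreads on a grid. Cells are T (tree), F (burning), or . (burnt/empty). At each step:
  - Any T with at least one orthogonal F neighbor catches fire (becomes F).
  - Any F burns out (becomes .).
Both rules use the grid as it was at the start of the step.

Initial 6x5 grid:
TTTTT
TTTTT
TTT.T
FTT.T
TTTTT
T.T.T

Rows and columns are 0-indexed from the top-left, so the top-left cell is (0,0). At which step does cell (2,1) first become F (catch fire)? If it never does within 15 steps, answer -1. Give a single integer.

Step 1: cell (2,1)='T' (+3 fires, +1 burnt)
Step 2: cell (2,1)='F' (+5 fires, +3 burnt)
  -> target ignites at step 2
Step 3: cell (2,1)='.' (+4 fires, +5 burnt)
Step 4: cell (2,1)='.' (+4 fires, +4 burnt)
Step 5: cell (2,1)='.' (+3 fires, +4 burnt)
Step 6: cell (2,1)='.' (+4 fires, +3 burnt)
Step 7: cell (2,1)='.' (+2 fires, +4 burnt)
Step 8: cell (2,1)='.' (+0 fires, +2 burnt)
  fire out at step 8

2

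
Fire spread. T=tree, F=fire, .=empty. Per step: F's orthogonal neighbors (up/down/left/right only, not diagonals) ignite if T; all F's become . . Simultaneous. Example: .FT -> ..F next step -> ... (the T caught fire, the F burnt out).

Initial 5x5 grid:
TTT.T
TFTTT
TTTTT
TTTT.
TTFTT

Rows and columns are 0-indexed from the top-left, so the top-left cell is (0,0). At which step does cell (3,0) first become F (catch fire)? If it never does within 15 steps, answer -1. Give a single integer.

Step 1: cell (3,0)='T' (+7 fires, +2 burnt)
Step 2: cell (3,0)='T' (+9 fires, +7 burnt)
Step 3: cell (3,0)='F' (+3 fires, +9 burnt)
  -> target ignites at step 3
Step 4: cell (3,0)='.' (+2 fires, +3 burnt)
Step 5: cell (3,0)='.' (+0 fires, +2 burnt)
  fire out at step 5

3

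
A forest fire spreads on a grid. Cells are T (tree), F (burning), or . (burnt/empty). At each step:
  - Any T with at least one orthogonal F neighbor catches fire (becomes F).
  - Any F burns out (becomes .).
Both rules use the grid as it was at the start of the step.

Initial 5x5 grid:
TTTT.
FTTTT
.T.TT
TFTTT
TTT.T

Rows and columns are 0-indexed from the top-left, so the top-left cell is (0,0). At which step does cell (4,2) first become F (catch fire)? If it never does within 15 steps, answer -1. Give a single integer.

Step 1: cell (4,2)='T' (+6 fires, +2 burnt)
Step 2: cell (4,2)='F' (+5 fires, +6 burnt)
  -> target ignites at step 2
Step 3: cell (4,2)='.' (+4 fires, +5 burnt)
Step 4: cell (4,2)='.' (+4 fires, +4 burnt)
Step 5: cell (4,2)='.' (+0 fires, +4 burnt)
  fire out at step 5

2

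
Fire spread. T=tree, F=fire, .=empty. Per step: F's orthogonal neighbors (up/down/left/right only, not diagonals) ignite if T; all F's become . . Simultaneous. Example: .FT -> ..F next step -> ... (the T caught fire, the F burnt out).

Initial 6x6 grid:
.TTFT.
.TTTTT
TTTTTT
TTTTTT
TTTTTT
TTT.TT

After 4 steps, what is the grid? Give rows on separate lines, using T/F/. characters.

Step 1: 3 trees catch fire, 1 burn out
  .TF.F.
  .TTFTT
  TTTTTT
  TTTTTT
  TTTTTT
  TTT.TT
Step 2: 4 trees catch fire, 3 burn out
  .F....
  .TF.FT
  TTTFTT
  TTTTTT
  TTTTTT
  TTT.TT
Step 3: 5 trees catch fire, 4 burn out
  ......
  .F...F
  TTF.FT
  TTTFTT
  TTTTTT
  TTT.TT
Step 4: 5 trees catch fire, 5 burn out
  ......
  ......
  TF...F
  TTF.FT
  TTTFTT
  TTT.TT

......
......
TF...F
TTF.FT
TTTFTT
TTT.TT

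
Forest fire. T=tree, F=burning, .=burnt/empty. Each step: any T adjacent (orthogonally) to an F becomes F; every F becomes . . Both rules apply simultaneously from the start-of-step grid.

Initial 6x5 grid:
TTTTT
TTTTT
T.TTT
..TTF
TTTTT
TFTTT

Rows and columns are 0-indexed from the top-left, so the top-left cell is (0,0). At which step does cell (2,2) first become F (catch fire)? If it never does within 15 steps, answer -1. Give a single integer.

Step 1: cell (2,2)='T' (+6 fires, +2 burnt)
Step 2: cell (2,2)='T' (+8 fires, +6 burnt)
Step 3: cell (2,2)='F' (+3 fires, +8 burnt)
  -> target ignites at step 3
Step 4: cell (2,2)='.' (+2 fires, +3 burnt)
Step 5: cell (2,2)='.' (+2 fires, +2 burnt)
Step 6: cell (2,2)='.' (+2 fires, +2 burnt)
Step 7: cell (2,2)='.' (+2 fires, +2 burnt)
Step 8: cell (2,2)='.' (+0 fires, +2 burnt)
  fire out at step 8

3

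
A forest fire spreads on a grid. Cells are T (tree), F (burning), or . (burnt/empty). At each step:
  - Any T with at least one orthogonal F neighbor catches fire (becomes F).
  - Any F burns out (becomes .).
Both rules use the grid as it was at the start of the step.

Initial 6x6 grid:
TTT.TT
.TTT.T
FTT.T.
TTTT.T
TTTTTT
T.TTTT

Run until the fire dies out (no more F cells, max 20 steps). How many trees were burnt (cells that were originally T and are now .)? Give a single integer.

Answer: 24

Derivation:
Step 1: +2 fires, +1 burnt (F count now 2)
Step 2: +4 fires, +2 burnt (F count now 4)
Step 3: +5 fires, +4 burnt (F count now 5)
Step 4: +5 fires, +5 burnt (F count now 5)
Step 5: +2 fires, +5 burnt (F count now 2)
Step 6: +2 fires, +2 burnt (F count now 2)
Step 7: +2 fires, +2 burnt (F count now 2)
Step 8: +2 fires, +2 burnt (F count now 2)
Step 9: +0 fires, +2 burnt (F count now 0)
Fire out after step 9
Initially T: 28, now '.': 32
Total burnt (originally-T cells now '.'): 24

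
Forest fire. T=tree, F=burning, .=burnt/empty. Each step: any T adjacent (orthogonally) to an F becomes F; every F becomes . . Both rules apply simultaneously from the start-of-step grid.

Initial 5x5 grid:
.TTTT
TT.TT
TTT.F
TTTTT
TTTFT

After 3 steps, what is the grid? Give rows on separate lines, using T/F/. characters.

Step 1: 5 trees catch fire, 2 burn out
  .TTTT
  TT.TF
  TTT..
  TTTFF
  TTF.F
Step 2: 4 trees catch fire, 5 burn out
  .TTTF
  TT.F.
  TTT..
  TTF..
  TF...
Step 3: 4 trees catch fire, 4 burn out
  .TTF.
  TT...
  TTF..
  TF...
  F....

.TTF.
TT...
TTF..
TF...
F....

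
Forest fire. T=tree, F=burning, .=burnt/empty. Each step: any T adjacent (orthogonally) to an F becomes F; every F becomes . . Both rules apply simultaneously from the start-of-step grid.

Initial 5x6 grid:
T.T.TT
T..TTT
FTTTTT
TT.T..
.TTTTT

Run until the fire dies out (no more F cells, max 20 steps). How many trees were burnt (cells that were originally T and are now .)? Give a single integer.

Answer: 20

Derivation:
Step 1: +3 fires, +1 burnt (F count now 3)
Step 2: +3 fires, +3 burnt (F count now 3)
Step 3: +2 fires, +3 burnt (F count now 2)
Step 4: +4 fires, +2 burnt (F count now 4)
Step 5: +3 fires, +4 burnt (F count now 3)
Step 6: +3 fires, +3 burnt (F count now 3)
Step 7: +2 fires, +3 burnt (F count now 2)
Step 8: +0 fires, +2 burnt (F count now 0)
Fire out after step 8
Initially T: 21, now '.': 29
Total burnt (originally-T cells now '.'): 20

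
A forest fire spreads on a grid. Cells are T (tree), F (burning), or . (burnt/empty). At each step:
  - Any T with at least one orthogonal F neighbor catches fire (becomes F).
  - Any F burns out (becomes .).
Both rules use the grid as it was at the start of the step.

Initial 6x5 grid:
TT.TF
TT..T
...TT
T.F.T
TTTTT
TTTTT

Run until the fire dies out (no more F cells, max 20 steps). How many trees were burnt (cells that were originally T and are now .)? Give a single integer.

Step 1: +3 fires, +2 burnt (F count now 3)
Step 2: +4 fires, +3 burnt (F count now 4)
Step 3: +6 fires, +4 burnt (F count now 6)
Step 4: +3 fires, +6 burnt (F count now 3)
Step 5: +0 fires, +3 burnt (F count now 0)
Fire out after step 5
Initially T: 20, now '.': 26
Total burnt (originally-T cells now '.'): 16

Answer: 16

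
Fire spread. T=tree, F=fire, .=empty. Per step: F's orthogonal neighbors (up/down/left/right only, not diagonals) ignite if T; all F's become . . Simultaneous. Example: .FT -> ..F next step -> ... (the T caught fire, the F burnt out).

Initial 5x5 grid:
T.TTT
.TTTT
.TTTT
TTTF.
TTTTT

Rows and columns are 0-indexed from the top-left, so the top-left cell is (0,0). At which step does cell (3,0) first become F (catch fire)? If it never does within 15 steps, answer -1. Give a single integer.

Step 1: cell (3,0)='T' (+3 fires, +1 burnt)
Step 2: cell (3,0)='T' (+6 fires, +3 burnt)
Step 3: cell (3,0)='F' (+6 fires, +6 burnt)
  -> target ignites at step 3
Step 4: cell (3,0)='.' (+4 fires, +6 burnt)
Step 5: cell (3,0)='.' (+0 fires, +4 burnt)
  fire out at step 5

3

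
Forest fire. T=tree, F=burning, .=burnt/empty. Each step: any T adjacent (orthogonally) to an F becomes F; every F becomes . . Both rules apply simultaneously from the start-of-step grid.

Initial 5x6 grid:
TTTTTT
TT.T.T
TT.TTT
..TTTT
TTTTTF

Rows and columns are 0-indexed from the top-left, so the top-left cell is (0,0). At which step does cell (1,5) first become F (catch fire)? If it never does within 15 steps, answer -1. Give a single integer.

Step 1: cell (1,5)='T' (+2 fires, +1 burnt)
Step 2: cell (1,5)='T' (+3 fires, +2 burnt)
Step 3: cell (1,5)='F' (+4 fires, +3 burnt)
  -> target ignites at step 3
Step 4: cell (1,5)='.' (+4 fires, +4 burnt)
Step 5: cell (1,5)='.' (+3 fires, +4 burnt)
Step 6: cell (1,5)='.' (+1 fires, +3 burnt)
Step 7: cell (1,5)='.' (+1 fires, +1 burnt)
Step 8: cell (1,5)='.' (+1 fires, +1 burnt)
Step 9: cell (1,5)='.' (+2 fires, +1 burnt)
Step 10: cell (1,5)='.' (+2 fires, +2 burnt)
Step 11: cell (1,5)='.' (+1 fires, +2 burnt)
Step 12: cell (1,5)='.' (+0 fires, +1 burnt)
  fire out at step 12

3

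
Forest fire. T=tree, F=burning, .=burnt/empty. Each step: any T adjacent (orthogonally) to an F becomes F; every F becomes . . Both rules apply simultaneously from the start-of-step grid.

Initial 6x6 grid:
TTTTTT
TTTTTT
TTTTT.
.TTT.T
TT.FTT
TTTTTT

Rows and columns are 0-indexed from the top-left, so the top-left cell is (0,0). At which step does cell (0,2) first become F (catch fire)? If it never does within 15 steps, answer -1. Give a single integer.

Step 1: cell (0,2)='T' (+3 fires, +1 burnt)
Step 2: cell (0,2)='T' (+5 fires, +3 burnt)
Step 3: cell (0,2)='T' (+7 fires, +5 burnt)
Step 4: cell (0,2)='T' (+6 fires, +7 burnt)
Step 5: cell (0,2)='F' (+6 fires, +6 burnt)
  -> target ignites at step 5
Step 6: cell (0,2)='.' (+3 fires, +6 burnt)
Step 7: cell (0,2)='.' (+1 fires, +3 burnt)
Step 8: cell (0,2)='.' (+0 fires, +1 burnt)
  fire out at step 8

5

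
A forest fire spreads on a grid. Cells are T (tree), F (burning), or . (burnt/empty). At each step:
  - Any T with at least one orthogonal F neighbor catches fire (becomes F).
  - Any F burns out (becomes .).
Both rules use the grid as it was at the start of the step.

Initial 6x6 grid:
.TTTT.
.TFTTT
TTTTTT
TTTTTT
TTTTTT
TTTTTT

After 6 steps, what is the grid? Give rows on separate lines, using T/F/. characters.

Step 1: 4 trees catch fire, 1 burn out
  .TFTT.
  .F.FTT
  TTFTTT
  TTTTTT
  TTTTTT
  TTTTTT
Step 2: 6 trees catch fire, 4 burn out
  .F.FT.
  ....FT
  TF.FTT
  TTFTTT
  TTTTTT
  TTTTTT
Step 3: 7 trees catch fire, 6 burn out
  ....F.
  .....F
  F...FT
  TF.FTT
  TTFTTT
  TTTTTT
Step 4: 6 trees catch fire, 7 burn out
  ......
  ......
  .....F
  F...FT
  TF.FTT
  TTFTTT
Step 5: 5 trees catch fire, 6 burn out
  ......
  ......
  ......
  .....F
  F...FT
  TF.FTT
Step 6: 3 trees catch fire, 5 burn out
  ......
  ......
  ......
  ......
  .....F
  F...FT

......
......
......
......
.....F
F...FT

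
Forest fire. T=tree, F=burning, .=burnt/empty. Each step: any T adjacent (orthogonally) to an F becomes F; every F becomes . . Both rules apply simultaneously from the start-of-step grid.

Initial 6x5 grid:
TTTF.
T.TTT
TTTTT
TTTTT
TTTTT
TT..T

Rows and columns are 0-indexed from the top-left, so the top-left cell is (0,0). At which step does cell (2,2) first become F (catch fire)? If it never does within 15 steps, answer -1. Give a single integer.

Step 1: cell (2,2)='T' (+2 fires, +1 burnt)
Step 2: cell (2,2)='T' (+4 fires, +2 burnt)
Step 3: cell (2,2)='F' (+4 fires, +4 burnt)
  -> target ignites at step 3
Step 4: cell (2,2)='.' (+5 fires, +4 burnt)
Step 5: cell (2,2)='.' (+4 fires, +5 burnt)
Step 6: cell (2,2)='.' (+3 fires, +4 burnt)
Step 7: cell (2,2)='.' (+2 fires, +3 burnt)
Step 8: cell (2,2)='.' (+1 fires, +2 burnt)
Step 9: cell (2,2)='.' (+0 fires, +1 burnt)
  fire out at step 9

3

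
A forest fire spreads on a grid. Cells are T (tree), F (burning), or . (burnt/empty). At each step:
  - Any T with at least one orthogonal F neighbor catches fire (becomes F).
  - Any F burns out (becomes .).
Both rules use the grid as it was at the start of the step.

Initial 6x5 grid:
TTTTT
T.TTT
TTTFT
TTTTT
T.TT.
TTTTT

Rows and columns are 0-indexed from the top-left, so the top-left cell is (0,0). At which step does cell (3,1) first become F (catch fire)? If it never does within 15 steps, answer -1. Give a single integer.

Step 1: cell (3,1)='T' (+4 fires, +1 burnt)
Step 2: cell (3,1)='T' (+7 fires, +4 burnt)
Step 3: cell (3,1)='F' (+6 fires, +7 burnt)
  -> target ignites at step 3
Step 4: cell (3,1)='.' (+5 fires, +6 burnt)
Step 5: cell (3,1)='.' (+3 fires, +5 burnt)
Step 6: cell (3,1)='.' (+1 fires, +3 burnt)
Step 7: cell (3,1)='.' (+0 fires, +1 burnt)
  fire out at step 7

3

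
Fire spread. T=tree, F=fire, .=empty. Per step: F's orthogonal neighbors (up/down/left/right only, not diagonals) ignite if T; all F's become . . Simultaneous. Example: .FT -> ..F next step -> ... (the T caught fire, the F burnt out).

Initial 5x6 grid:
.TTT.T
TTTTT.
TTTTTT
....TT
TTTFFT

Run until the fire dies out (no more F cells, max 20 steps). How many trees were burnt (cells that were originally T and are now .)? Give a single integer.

Step 1: +3 fires, +2 burnt (F count now 3)
Step 2: +3 fires, +3 burnt (F count now 3)
Step 3: +4 fires, +3 burnt (F count now 4)
Step 4: +2 fires, +4 burnt (F count now 2)
Step 5: +3 fires, +2 burnt (F count now 3)
Step 6: +3 fires, +3 burnt (F count now 3)
Step 7: +2 fires, +3 burnt (F count now 2)
Step 8: +0 fires, +2 burnt (F count now 0)
Fire out after step 8
Initially T: 21, now '.': 29
Total burnt (originally-T cells now '.'): 20

Answer: 20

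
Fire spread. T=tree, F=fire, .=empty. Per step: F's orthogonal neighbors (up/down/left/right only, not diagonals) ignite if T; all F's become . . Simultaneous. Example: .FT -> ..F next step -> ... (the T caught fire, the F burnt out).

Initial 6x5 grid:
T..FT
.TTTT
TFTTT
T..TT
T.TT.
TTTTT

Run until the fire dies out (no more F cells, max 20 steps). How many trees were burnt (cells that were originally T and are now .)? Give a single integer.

Step 1: +5 fires, +2 burnt (F count now 5)
Step 2: +4 fires, +5 burnt (F count now 4)
Step 3: +3 fires, +4 burnt (F count now 3)
Step 4: +3 fires, +3 burnt (F count now 3)
Step 5: +3 fires, +3 burnt (F count now 3)
Step 6: +2 fires, +3 burnt (F count now 2)
Step 7: +0 fires, +2 burnt (F count now 0)
Fire out after step 7
Initially T: 21, now '.': 29
Total burnt (originally-T cells now '.'): 20

Answer: 20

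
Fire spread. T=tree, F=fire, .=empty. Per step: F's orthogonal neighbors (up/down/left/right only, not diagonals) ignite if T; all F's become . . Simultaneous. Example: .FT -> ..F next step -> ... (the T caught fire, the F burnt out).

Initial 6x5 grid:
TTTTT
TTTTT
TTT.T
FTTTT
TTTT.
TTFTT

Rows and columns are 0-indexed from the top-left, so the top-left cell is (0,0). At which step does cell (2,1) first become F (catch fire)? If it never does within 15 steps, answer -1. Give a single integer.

Step 1: cell (2,1)='T' (+6 fires, +2 burnt)
Step 2: cell (2,1)='F' (+7 fires, +6 burnt)
  -> target ignites at step 2
Step 3: cell (2,1)='.' (+4 fires, +7 burnt)
Step 4: cell (2,1)='.' (+3 fires, +4 burnt)
Step 5: cell (2,1)='.' (+3 fires, +3 burnt)
Step 6: cell (2,1)='.' (+2 fires, +3 burnt)
Step 7: cell (2,1)='.' (+1 fires, +2 burnt)
Step 8: cell (2,1)='.' (+0 fires, +1 burnt)
  fire out at step 8

2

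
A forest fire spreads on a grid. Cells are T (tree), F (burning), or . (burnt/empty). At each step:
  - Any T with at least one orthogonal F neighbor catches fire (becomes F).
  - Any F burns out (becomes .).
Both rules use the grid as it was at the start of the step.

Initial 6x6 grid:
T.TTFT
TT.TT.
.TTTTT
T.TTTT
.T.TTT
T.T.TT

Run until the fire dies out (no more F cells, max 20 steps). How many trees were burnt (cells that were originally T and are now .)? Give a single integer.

Step 1: +3 fires, +1 burnt (F count now 3)
Step 2: +3 fires, +3 burnt (F count now 3)
Step 3: +3 fires, +3 burnt (F count now 3)
Step 4: +4 fires, +3 burnt (F count now 4)
Step 5: +5 fires, +4 burnt (F count now 5)
Step 6: +2 fires, +5 burnt (F count now 2)
Step 7: +1 fires, +2 burnt (F count now 1)
Step 8: +1 fires, +1 burnt (F count now 1)
Step 9: +0 fires, +1 burnt (F count now 0)
Fire out after step 9
Initially T: 26, now '.': 32
Total burnt (originally-T cells now '.'): 22

Answer: 22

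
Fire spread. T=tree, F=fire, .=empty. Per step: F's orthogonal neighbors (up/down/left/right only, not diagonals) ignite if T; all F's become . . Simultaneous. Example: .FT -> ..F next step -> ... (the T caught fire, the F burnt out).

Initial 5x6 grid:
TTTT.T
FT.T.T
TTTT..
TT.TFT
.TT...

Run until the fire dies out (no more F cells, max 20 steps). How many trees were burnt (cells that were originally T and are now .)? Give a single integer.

Step 1: +5 fires, +2 burnt (F count now 5)
Step 2: +4 fires, +5 burnt (F count now 4)
Step 3: +4 fires, +4 burnt (F count now 4)
Step 4: +2 fires, +4 burnt (F count now 2)
Step 5: +1 fires, +2 burnt (F count now 1)
Step 6: +0 fires, +1 burnt (F count now 0)
Fire out after step 6
Initially T: 18, now '.': 28
Total burnt (originally-T cells now '.'): 16

Answer: 16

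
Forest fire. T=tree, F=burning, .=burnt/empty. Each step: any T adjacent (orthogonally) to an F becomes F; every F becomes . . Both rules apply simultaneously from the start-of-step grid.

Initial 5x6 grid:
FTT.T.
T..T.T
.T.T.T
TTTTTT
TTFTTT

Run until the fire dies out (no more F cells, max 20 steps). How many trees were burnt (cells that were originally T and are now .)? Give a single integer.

Answer: 19

Derivation:
Step 1: +5 fires, +2 burnt (F count now 5)
Step 2: +5 fires, +5 burnt (F count now 5)
Step 3: +5 fires, +5 burnt (F count now 5)
Step 4: +2 fires, +5 burnt (F count now 2)
Step 5: +1 fires, +2 burnt (F count now 1)
Step 6: +1 fires, +1 burnt (F count now 1)
Step 7: +0 fires, +1 burnt (F count now 0)
Fire out after step 7
Initially T: 20, now '.': 29
Total burnt (originally-T cells now '.'): 19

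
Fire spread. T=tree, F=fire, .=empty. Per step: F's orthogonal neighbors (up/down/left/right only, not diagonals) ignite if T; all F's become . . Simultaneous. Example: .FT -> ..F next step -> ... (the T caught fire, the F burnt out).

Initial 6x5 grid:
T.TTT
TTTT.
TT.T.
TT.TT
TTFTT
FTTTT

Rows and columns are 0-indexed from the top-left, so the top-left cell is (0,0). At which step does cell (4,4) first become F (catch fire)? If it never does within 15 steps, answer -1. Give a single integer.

Step 1: cell (4,4)='T' (+5 fires, +2 burnt)
Step 2: cell (4,4)='F' (+5 fires, +5 burnt)
  -> target ignites at step 2
Step 3: cell (4,4)='.' (+5 fires, +5 burnt)
Step 4: cell (4,4)='.' (+3 fires, +5 burnt)
Step 5: cell (4,4)='.' (+3 fires, +3 burnt)
Step 6: cell (4,4)='.' (+2 fires, +3 burnt)
Step 7: cell (4,4)='.' (+0 fires, +2 burnt)
  fire out at step 7

2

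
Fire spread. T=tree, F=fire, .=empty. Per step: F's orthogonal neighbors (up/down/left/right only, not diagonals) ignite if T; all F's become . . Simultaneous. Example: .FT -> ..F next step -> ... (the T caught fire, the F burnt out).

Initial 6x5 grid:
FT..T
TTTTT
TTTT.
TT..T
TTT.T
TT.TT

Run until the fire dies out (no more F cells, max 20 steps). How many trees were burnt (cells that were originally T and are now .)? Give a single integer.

Answer: 18

Derivation:
Step 1: +2 fires, +1 burnt (F count now 2)
Step 2: +2 fires, +2 burnt (F count now 2)
Step 3: +3 fires, +2 burnt (F count now 3)
Step 4: +4 fires, +3 burnt (F count now 4)
Step 5: +4 fires, +4 burnt (F count now 4)
Step 6: +3 fires, +4 burnt (F count now 3)
Step 7: +0 fires, +3 burnt (F count now 0)
Fire out after step 7
Initially T: 22, now '.': 26
Total burnt (originally-T cells now '.'): 18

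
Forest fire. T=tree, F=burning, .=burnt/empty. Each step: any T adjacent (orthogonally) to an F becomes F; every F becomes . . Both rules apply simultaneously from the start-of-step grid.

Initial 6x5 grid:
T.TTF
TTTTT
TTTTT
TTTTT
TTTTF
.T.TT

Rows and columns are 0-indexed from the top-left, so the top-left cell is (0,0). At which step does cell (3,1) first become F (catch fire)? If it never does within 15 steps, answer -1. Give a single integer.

Step 1: cell (3,1)='T' (+5 fires, +2 burnt)
Step 2: cell (3,1)='T' (+6 fires, +5 burnt)
Step 3: cell (3,1)='T' (+4 fires, +6 burnt)
Step 4: cell (3,1)='F' (+5 fires, +4 burnt)
  -> target ignites at step 4
Step 5: cell (3,1)='.' (+3 fires, +5 burnt)
Step 6: cell (3,1)='.' (+2 fires, +3 burnt)
Step 7: cell (3,1)='.' (+0 fires, +2 burnt)
  fire out at step 7

4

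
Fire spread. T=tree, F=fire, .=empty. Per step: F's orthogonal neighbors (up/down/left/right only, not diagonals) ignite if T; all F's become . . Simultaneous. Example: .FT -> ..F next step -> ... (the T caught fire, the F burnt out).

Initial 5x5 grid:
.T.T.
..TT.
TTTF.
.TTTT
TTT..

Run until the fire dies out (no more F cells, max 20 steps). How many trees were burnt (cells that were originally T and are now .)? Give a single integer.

Step 1: +3 fires, +1 burnt (F count now 3)
Step 2: +5 fires, +3 burnt (F count now 5)
Step 3: +3 fires, +5 burnt (F count now 3)
Step 4: +1 fires, +3 burnt (F count now 1)
Step 5: +1 fires, +1 burnt (F count now 1)
Step 6: +0 fires, +1 burnt (F count now 0)
Fire out after step 6
Initially T: 14, now '.': 24
Total burnt (originally-T cells now '.'): 13

Answer: 13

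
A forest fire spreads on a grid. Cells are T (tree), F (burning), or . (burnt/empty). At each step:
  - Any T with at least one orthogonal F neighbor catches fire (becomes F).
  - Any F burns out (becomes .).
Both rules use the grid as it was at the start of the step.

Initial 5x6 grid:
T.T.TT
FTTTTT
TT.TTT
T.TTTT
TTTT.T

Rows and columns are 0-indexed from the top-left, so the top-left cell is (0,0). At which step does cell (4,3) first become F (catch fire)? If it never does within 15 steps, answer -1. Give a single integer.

Step 1: cell (4,3)='T' (+3 fires, +1 burnt)
Step 2: cell (4,3)='T' (+3 fires, +3 burnt)
Step 3: cell (4,3)='T' (+3 fires, +3 burnt)
Step 4: cell (4,3)='T' (+3 fires, +3 burnt)
Step 5: cell (4,3)='T' (+5 fires, +3 burnt)
Step 6: cell (4,3)='F' (+5 fires, +5 burnt)
  -> target ignites at step 6
Step 7: cell (4,3)='.' (+1 fires, +5 burnt)
Step 8: cell (4,3)='.' (+1 fires, +1 burnt)
Step 9: cell (4,3)='.' (+0 fires, +1 burnt)
  fire out at step 9

6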